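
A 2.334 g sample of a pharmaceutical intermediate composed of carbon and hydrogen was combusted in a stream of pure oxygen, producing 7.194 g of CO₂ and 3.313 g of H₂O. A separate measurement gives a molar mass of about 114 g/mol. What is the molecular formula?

C8H18

mol C = 7.194 g CO₂ ÷ 44.009 g/mol = 0.16347 mol
mol H = 2 × 3.313 g H₂O ÷ 18.015 g/mol = 0.36780 mol
Divide by the smallest (0.16347 mol): C 1.000, H 2.250
Multiplying each by 4 gives whole numbers: C 4.00, H 9.00
Empirical formula: C4H9
Empirical-formula mass = 57.12 g/mol; 114 ÷ 57.12 ≈ 2, so the molecular formula is C8H18.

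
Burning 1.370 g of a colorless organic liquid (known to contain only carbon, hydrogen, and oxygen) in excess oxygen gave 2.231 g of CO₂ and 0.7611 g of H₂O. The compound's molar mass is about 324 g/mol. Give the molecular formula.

C12H20O10

mol C = 2.231 g CO₂ ÷ 44.009 g/mol = 0.050694 mol
mol H = 2 × 0.7611 g H₂O ÷ 18.015 g/mol = 0.084496 mol
mass O = 1.370 − (0.60889 + 0.085172) = 0.67594 g → mol O = 0.67594 ÷ 15.999 = 0.042249 mol
Divide by the smallest (0.042249 mol): C 1.200, H 2.000, O 1.000
Multiplying each by 5 gives whole numbers: C 6.00, H 10.00, O 5.00
Empirical formula: C6H10O5
Empirical-formula mass = 162.14 g/mol; 324 ÷ 162.14 ≈ 2, so the molecular formula is C12H20O10.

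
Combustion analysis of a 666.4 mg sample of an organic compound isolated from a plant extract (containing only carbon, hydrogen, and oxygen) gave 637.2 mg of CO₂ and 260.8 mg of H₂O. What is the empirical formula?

mol C = 0.6372 g CO₂ ÷ 44.009 g/mol = 0.014479 mol
mol H = 2 × 0.2608 g H₂O ÷ 18.015 g/mol = 0.028954 mol
mass O = 0.6664 − (0.17391 + 0.029185) = 0.46331 g → mol O = 0.46331 ÷ 15.999 = 0.028959 mol
Divide by the smallest (0.014479 mol): C 1.000, H 2.000, O 2.000

CH2O2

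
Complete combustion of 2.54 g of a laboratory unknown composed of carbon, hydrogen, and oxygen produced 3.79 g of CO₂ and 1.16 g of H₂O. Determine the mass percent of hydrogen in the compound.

5.1%

mol C = 3.79 g CO₂ ÷ 44.009 g/mol = 0.08612 mol
mol H = 2 × 1.16 g H₂O ÷ 18.015 g/mol = 0.1288 mol
mass O = 2.54 − (1.034 + 0.1298) = 1.376 g → mol O = 1.376 ÷ 15.999 = 0.08599 mol
mass % H = 0.1298 g ÷ 2.54 g × 100%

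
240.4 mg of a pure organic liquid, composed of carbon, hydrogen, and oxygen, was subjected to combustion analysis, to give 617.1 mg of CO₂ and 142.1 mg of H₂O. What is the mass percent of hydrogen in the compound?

6.61%

mol C = 0.6171 g CO₂ ÷ 44.009 g/mol = 0.014022 mol
mol H = 2 × 0.1421 g H₂O ÷ 18.015 g/mol = 0.015776 mol
mass O = 0.2404 − (0.16842 + 0.015902) = 0.056078 g → mol O = 0.056078 ÷ 15.999 = 0.0035051 mol
mass % H = 0.015902 g ÷ 0.2404 g × 100%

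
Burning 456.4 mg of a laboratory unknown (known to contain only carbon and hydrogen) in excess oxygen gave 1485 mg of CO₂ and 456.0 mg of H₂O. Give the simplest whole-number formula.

mol C = 1.485 g CO₂ ÷ 44.009 g/mol = 0.033743 mol
mol H = 2 × 0.4560 g H₂O ÷ 18.015 g/mol = 0.050624 mol
Divide by the smallest (0.033743 mol): C 1.000, H 1.500
Multiplying each by 2 gives whole numbers: C 2.00, H 3.00

C2H3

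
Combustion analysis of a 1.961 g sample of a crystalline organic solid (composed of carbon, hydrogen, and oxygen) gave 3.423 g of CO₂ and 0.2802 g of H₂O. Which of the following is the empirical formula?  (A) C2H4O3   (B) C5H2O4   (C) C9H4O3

mol C = 3.423 g CO₂ ÷ 44.009 g/mol = 0.077780 mol
mol H = 2 × 0.2802 g H₂O ÷ 18.015 g/mol = 0.031107 mol
mass O = 1.961 − (0.93421 + 0.031356) = 0.99543 g → mol O = 0.99543 ÷ 15.999 = 0.062218 mol
Divide by the smallest (0.031107 mol): C 2.500, H 1.000, O 2.000
Multiplying each by 2 gives whole numbers: C 5.00, H 2.00, O 4.00

(B) C5H2O4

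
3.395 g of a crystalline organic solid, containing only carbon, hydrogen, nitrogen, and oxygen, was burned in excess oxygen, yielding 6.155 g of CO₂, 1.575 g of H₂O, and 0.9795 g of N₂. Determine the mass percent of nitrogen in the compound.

mol C = 6.155 g CO₂ ÷ 44.009 g/mol = 0.13986 mol
mol H = 2 × 1.575 g H₂O ÷ 18.015 g/mol = 0.17485 mol
mol N = 2 × 0.9795 g N₂ ÷ 28.014 g/mol = 0.069929 mol
mass O = 3.395 − (1.6798 + 0.17625 + 0.97950) = 0.55942 g → mol O = 0.55942 ÷ 15.999 = 0.034966 mol
mass % N = 0.97950 g ÷ 3.395 g × 100%

28.85%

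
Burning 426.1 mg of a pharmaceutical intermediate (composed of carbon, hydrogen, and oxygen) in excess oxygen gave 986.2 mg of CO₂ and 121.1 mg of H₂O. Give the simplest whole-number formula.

C5H3O2

mol C = 0.9862 g CO₂ ÷ 44.009 g/mol = 0.022409 mol
mol H = 2 × 0.1211 g H₂O ÷ 18.015 g/mol = 0.013444 mol
mass O = 0.4261 − (0.26916 + 0.013552) = 0.14339 g → mol O = 0.14339 ÷ 15.999 = 0.0089626 mol
Divide by the smallest (0.0089626 mol): C 2.500, H 1.500, O 1.000
Multiplying each by 2 gives whole numbers: C 5.00, H 3.00, O 2.00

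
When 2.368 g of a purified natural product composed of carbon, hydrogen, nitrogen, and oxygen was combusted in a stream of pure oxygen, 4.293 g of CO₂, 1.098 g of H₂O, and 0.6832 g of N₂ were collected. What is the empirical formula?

C4H5N2O

mol C = 4.293 g CO₂ ÷ 44.009 g/mol = 0.097548 mol
mol H = 2 × 1.098 g H₂O ÷ 18.015 g/mol = 0.12190 mol
mol N = 2 × 0.6832 g N₂ ÷ 28.014 g/mol = 0.048776 mol
mass O = 2.368 − (1.1717 + 0.12287 + 0.68320) = 0.39027 g → mol O = 0.39027 ÷ 15.999 = 0.024394 mol
Divide by the smallest (0.024394 mol): C 3.999, H 4.997, N 2.000, O 1.000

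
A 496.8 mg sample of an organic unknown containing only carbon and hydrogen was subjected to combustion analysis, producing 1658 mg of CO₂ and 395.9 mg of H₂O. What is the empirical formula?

mol C = 1.658 g CO₂ ÷ 44.009 g/mol = 0.037674 mol
mol H = 2 × 0.3959 g H₂O ÷ 18.015 g/mol = 0.043952 mol
Divide by the smallest (0.037674 mol): C 1.000, H 1.167
Multiplying each by 6 gives whole numbers: C 6.00, H 7.00

C6H7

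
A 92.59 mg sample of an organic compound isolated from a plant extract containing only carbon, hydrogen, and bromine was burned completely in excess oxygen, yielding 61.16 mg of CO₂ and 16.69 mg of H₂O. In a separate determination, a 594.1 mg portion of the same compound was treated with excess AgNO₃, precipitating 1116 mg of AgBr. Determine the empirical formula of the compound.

mol C = 0.06116 g CO₂ ÷ 44.009 g/mol = 0.0013897 mol
mol H = 2 × 0.01669 g H₂O ÷ 18.015 g/mol = 0.0018529 mol
From the AgBr data: mol Br per gram of compound = (1.116 ÷ 187.772) ÷ 0.5941 = 0.010004 mol/g, so in the 0.09259 g combustion sample mol Br = 0.00092627 mol
Divide by the smallest (0.00092627 mol): C 1.500, H 2.000, Br 1.000
Multiplying each by 2 gives whole numbers: C 3.00, H 4.00, Br 2.00

C3H4Br2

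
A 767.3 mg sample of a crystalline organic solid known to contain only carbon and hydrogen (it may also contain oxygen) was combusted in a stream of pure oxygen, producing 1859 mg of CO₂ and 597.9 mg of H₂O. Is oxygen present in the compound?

mol C = 1.859 g CO₂ ÷ 44.009 g/mol = 0.042241 mol
mol H = 2 × 0.5979 g H₂O ÷ 18.015 g/mol = 0.066378 mol
C and H account for only 0.57427 g of the 0.7673 g sample; the remaining 0.19303 g must be oxygen.

yes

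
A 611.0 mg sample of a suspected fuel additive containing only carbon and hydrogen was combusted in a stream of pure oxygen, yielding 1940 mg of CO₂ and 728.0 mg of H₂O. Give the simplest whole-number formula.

mol C = 1.940 g CO₂ ÷ 44.009 g/mol = 0.044082 mol
mol H = 2 × 0.7280 g H₂O ÷ 18.015 g/mol = 0.080822 mol
Divide by the smallest (0.044082 mol): C 1.000, H 1.833
Multiplying each by 6 gives whole numbers: C 6.00, H 11.00

C6H11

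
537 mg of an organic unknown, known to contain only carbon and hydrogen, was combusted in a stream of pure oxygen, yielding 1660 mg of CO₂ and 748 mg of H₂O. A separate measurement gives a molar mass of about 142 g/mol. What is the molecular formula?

mol C = 1.66 g CO₂ ÷ 44.009 g/mol = 0.03772 mol
mol H = 2 × 0.748 g H₂O ÷ 18.015 g/mol = 0.08304 mol
Divide by the smallest (0.03772 mol): C 1.000, H 2.202
Multiplying each by 5 gives whole numbers: C 5.00, H 11.01
Empirical formula: C5H11
Empirical-formula mass = 71.14 g/mol; 142 ÷ 71.14 ≈ 2, so the molecular formula is C10H22.

C10H22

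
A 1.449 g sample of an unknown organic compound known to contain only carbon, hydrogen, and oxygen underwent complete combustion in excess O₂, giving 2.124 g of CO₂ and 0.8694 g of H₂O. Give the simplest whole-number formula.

mol C = 2.124 g CO₂ ÷ 44.009 g/mol = 0.048263 mol
mol H = 2 × 0.8694 g H₂O ÷ 18.015 g/mol = 0.096520 mol
mass O = 1.449 − (0.57969 + 0.097292) = 0.77202 g → mol O = 0.77202 ÷ 15.999 = 0.048254 mol
Divide by the smallest (0.048254 mol): C 1.000, H 2.000, O 1.000

CH2O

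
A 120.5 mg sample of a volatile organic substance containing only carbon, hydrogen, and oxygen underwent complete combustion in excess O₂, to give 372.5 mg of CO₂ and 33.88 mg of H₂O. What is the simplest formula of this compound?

C9H4O

mol C = 0.3725 g CO₂ ÷ 44.009 g/mol = 0.0084642 mol
mol H = 2 × 0.03388 g H₂O ÷ 18.015 g/mol = 0.0037613 mol
mass O = 0.1205 − (0.10166 + 0.0037914) = 0.015045 g → mol O = 0.015045 ÷ 15.999 = 0.00094039 mol
Divide by the smallest (0.00094039 mol): C 9.001, H 4.000, O 1.000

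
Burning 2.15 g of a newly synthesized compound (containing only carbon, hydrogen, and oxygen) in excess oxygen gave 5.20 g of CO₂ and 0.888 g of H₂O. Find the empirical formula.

C6H5O2

mol C = 5.20 g CO₂ ÷ 44.009 g/mol = 0.1182 mol
mol H = 2 × 0.888 g H₂O ÷ 18.015 g/mol = 0.09858 mol
mass O = 2.15 − (1.419 + 0.09937) = 0.6314 g → mol O = 0.6314 ÷ 15.999 = 0.03947 mol
Divide by the smallest (0.03947 mol): C 2.994, H 2.498, O 1.000
Multiplying each by 2 gives whole numbers: C 5.99, H 5.00, O 2.00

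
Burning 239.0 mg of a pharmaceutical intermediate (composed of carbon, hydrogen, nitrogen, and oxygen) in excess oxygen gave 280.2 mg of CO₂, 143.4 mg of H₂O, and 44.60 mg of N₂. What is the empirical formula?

C2H5NO2

mol C = 0.2802 g CO₂ ÷ 44.009 g/mol = 0.0063669 mol
mol H = 2 × 0.1434 g H₂O ÷ 18.015 g/mol = 0.015920 mol
mol N = 2 × 0.04460 g N₂ ÷ 28.014 g/mol = 0.0031841 mol
mass O = 0.2390 − (0.076473 + 0.016047 + 0.044600) = 0.10188 g → mol O = 0.10188 ÷ 15.999 = 0.0063679 mol
Divide by the smallest (0.0031841 mol): C 2.000, H 5.000, N 1.000, O 2.000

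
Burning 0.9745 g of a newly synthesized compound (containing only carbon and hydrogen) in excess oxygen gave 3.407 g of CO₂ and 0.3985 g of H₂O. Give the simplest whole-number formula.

mol C = 3.407 g CO₂ ÷ 44.009 g/mol = 0.077416 mol
mol H = 2 × 0.3985 g H₂O ÷ 18.015 g/mol = 0.044241 mol
Divide by the smallest (0.044241 mol): C 1.750, H 1.000
Multiplying each by 4 gives whole numbers: C 7.00, H 4.00

C7H4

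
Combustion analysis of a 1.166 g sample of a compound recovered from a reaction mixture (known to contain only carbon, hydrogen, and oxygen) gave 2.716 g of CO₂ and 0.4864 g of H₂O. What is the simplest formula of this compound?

C8H7O3

mol C = 2.716 g CO₂ ÷ 44.009 g/mol = 0.061715 mol
mol H = 2 × 0.4864 g H₂O ÷ 18.015 g/mol = 0.053999 mol
mass O = 1.166 − (0.74125 + 0.054431) = 0.37031 g → mol O = 0.37031 ÷ 15.999 = 0.023146 mol
Divide by the smallest (0.023146 mol): C 2.666, H 2.333, O 1.000
Multiplying each by 3 gives whole numbers: C 8.00, H 7.00, O 3.00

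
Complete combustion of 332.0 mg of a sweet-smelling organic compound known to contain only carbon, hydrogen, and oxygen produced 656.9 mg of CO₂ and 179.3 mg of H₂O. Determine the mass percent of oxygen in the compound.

39.96%

mol C = 0.6569 g CO₂ ÷ 44.009 g/mol = 0.014926 mol
mol H = 2 × 0.1793 g H₂O ÷ 18.015 g/mol = 0.019906 mol
mass O = 0.3320 − (0.17928 + 0.020065) = 0.13265 g → mol O = 0.13265 ÷ 15.999 = 0.0082913 mol
mass % O = 0.13265 g ÷ 0.3320 g × 100%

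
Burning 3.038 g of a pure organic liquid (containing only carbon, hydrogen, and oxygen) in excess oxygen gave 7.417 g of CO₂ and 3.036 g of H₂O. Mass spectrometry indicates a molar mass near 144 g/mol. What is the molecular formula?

C8H16O2

mol C = 7.417 g CO₂ ÷ 44.009 g/mol = 0.16853 mol
mol H = 2 × 3.036 g H₂O ÷ 18.015 g/mol = 0.33705 mol
mass O = 3.038 − (2.0243 + 0.33975) = 0.67399 g → mol O = 0.67399 ÷ 15.999 = 0.042127 mol
Divide by the smallest (0.042127 mol): C 4.001, H 8.001, O 1.000
Empirical formula: C4H8O
Empirical-formula mass = 72.11 g/mol; 144 ÷ 72.11 ≈ 2, so the molecular formula is C8H16O2.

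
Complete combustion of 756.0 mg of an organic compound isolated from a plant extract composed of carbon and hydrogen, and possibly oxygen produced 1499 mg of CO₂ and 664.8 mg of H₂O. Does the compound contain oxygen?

yes

mol C = 1.499 g CO₂ ÷ 44.009 g/mol = 0.034061 mol
mol H = 2 × 0.6648 g H₂O ÷ 18.015 g/mol = 0.073805 mol
C and H account for only 0.48350 g of the 0.7560 g sample; the remaining 0.27250 g must be oxygen.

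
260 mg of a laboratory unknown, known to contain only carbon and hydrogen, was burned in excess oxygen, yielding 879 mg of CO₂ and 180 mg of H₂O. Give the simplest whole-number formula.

mol C = 0.879 g CO₂ ÷ 44.009 g/mol = 0.01997 mol
mol H = 2 × 0.180 g H₂O ÷ 18.015 g/mol = 0.01998 mol
Divide by the smallest (0.01997 mol): C 1.000, H 1.001

CH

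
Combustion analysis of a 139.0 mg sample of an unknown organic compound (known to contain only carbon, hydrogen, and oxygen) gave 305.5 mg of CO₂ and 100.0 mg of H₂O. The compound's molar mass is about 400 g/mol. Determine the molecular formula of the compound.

C20H32O8

mol C = 0.3055 g CO₂ ÷ 44.009 g/mol = 0.0069418 mol
mol H = 2 × 0.1000 g H₂O ÷ 18.015 g/mol = 0.011102 mol
mass O = 0.1390 − (0.083378 + 0.011191) = 0.044432 g → mol O = 0.044432 ÷ 15.999 = 0.0027772 mol
Divide by the smallest (0.0027772 mol): C 2.500, H 3.998, O 1.000
Multiplying each by 2 gives whole numbers: C 5.00, H 8.00, O 2.00
Empirical formula: C5H8O2
Empirical-formula mass = 100.12 g/mol; 400 ÷ 100.12 ≈ 4, so the molecular formula is C20H32O8.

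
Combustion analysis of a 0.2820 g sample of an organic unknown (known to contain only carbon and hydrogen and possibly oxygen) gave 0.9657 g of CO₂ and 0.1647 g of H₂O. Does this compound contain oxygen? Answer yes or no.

mol C = 0.9657 g CO₂ ÷ 44.009 g/mol = 0.021943 mol
mol H = 2 × 0.1647 g H₂O ÷ 18.015 g/mol = 0.018285 mol
C and H together account for 0.28199 g — essentially the entire 0.2820 g sample — so the compound contains no oxygen.

no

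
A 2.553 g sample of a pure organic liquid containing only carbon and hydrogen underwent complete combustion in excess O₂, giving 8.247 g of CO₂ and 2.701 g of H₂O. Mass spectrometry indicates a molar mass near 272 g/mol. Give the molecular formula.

mol C = 8.247 g CO₂ ÷ 44.009 g/mol = 0.18739 mol
mol H = 2 × 2.701 g H₂O ÷ 18.015 g/mol = 0.29986 mol
Divide by the smallest (0.18739 mol): C 1.000, H 1.600
Multiplying each by 5 gives whole numbers: C 5.00, H 8.00
Empirical formula: C5H8
Empirical-formula mass = 68.12 g/mol; 272 ÷ 68.12 ≈ 4, so the molecular formula is C20H32.

C20H32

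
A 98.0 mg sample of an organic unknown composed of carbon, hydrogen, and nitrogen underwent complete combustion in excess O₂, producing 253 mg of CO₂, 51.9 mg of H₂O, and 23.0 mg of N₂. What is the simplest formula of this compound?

C7H7N2

mol C = 0.253 g CO₂ ÷ 44.009 g/mol = 0.005749 mol
mol H = 2 × 0.0519 g H₂O ÷ 18.015 g/mol = 0.005762 mol
mol N = 2 × 0.0230 g N₂ ÷ 28.014 g/mol = 0.001642 mol
Divide by the smallest (0.001642 mol): C 3.501, H 3.509, N 1.000
Multiplying each by 2 gives whole numbers: C 7.00, H 7.02, N 2.00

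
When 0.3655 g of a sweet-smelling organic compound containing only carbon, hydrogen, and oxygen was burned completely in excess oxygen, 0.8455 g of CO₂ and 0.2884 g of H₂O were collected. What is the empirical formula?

C3H5O

mol C = 0.8455 g CO₂ ÷ 44.009 g/mol = 0.019212 mol
mol H = 2 × 0.2884 g H₂O ÷ 18.015 g/mol = 0.032018 mol
mass O = 0.3655 − (0.23076 + 0.032274) = 0.10247 g → mol O = 0.10247 ÷ 15.999 = 0.0064048 mol
Divide by the smallest (0.0064048 mol): C 3.000, H 4.999, O 1.000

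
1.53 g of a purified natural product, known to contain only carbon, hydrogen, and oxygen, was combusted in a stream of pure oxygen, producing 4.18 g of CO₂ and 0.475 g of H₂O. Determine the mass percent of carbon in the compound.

74.6%

mol C = 4.18 g CO₂ ÷ 44.009 g/mol = 0.09498 mol
mol H = 2 × 0.475 g H₂O ÷ 18.015 g/mol = 0.05273 mol
mass O = 1.53 − (1.141 + 0.05316) = 0.3360 g → mol O = 0.3360 ÷ 15.999 = 0.02100 mol
mass % C = 1.141 g ÷ 1.53 g × 100%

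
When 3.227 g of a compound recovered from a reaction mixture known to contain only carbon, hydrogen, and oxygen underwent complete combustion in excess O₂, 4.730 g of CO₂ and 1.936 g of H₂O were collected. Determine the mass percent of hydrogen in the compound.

mol C = 4.730 g CO₂ ÷ 44.009 g/mol = 0.10748 mol
mol H = 2 × 1.936 g H₂O ÷ 18.015 g/mol = 0.21493 mol
mass O = 3.227 − (1.2909 + 0.21665) = 1.7194 g → mol O = 1.7194 ÷ 15.999 = 0.10747 mol
mass % H = 0.21665 g ÷ 3.227 g × 100%

6.71%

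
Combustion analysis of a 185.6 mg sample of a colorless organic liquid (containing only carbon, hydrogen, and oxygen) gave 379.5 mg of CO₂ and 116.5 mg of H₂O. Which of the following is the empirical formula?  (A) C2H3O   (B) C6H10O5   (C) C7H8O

mol C = 0.3795 g CO₂ ÷ 44.009 g/mol = 0.0086232 mol
mol H = 2 × 0.1165 g H₂O ÷ 18.015 g/mol = 0.012934 mol
mass O = 0.1856 − (0.10357 + 0.013037) = 0.068989 g → mol O = 0.068989 ÷ 15.999 = 0.0043121 mol
Divide by the smallest (0.0043121 mol): C 2.000, H 2.999, O 1.000

(A) C2H3O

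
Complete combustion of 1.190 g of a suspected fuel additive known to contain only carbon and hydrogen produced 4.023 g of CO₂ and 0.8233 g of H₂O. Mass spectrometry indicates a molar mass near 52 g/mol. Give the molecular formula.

mol C = 4.023 g CO₂ ÷ 44.009 g/mol = 0.091413 mol
mol H = 2 × 0.8233 g H₂O ÷ 18.015 g/mol = 0.091402 mol
Divide by the smallest (0.091402 mol): C 1.000, H 1.000
Empirical formula: CH
Empirical-formula mass = 13.02 g/mol; 52 ÷ 13.02 ≈ 4, so the molecular formula is C4H4.

C4H4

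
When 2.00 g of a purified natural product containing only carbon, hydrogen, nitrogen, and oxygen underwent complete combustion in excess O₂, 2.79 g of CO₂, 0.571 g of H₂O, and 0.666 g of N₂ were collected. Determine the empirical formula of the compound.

C4H4N3O2

mol C = 2.79 g CO₂ ÷ 44.009 g/mol = 0.06340 mol
mol H = 2 × 0.571 g H₂O ÷ 18.015 g/mol = 0.06339 mol
mol N = 2 × 0.666 g N₂ ÷ 28.014 g/mol = 0.04755 mol
mass O = 2.00 − (0.7615 + 0.06390 + 0.6660) = 0.5087 g → mol O = 0.5087 ÷ 15.999 = 0.03179 mol
Divide by the smallest (0.03179 mol): C 1.994, H 1.994, N 1.496, O 1.000
Multiplying each by 2 gives whole numbers: C 3.99, H 3.99, N 2.99, O 2.00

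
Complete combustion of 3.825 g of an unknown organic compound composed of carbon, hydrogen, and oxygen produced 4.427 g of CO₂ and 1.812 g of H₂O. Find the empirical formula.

C2H4O3

mol C = 4.427 g CO₂ ÷ 44.009 g/mol = 0.10059 mol
mol H = 2 × 1.812 g H₂O ÷ 18.015 g/mol = 0.20117 mol
mass O = 3.825 − (1.2082 + 0.20278) = 2.4140 g → mol O = 2.4140 ÷ 15.999 = 0.15088 mol
Divide by the smallest (0.10059 mol): C 1.000, H 2.000, O 1.500
Multiplying each by 2 gives whole numbers: C 2.00, H 4.00, O 3.00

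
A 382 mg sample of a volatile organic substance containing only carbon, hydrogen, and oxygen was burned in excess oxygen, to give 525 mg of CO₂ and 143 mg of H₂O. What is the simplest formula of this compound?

mol C = 0.525 g CO₂ ÷ 44.009 g/mol = 0.01193 mol
mol H = 2 × 0.143 g H₂O ÷ 18.015 g/mol = 0.01588 mol
mass O = 0.382 − (0.1433 + 0.01600) = 0.2227 g → mol O = 0.2227 ÷ 15.999 = 0.01392 mol
Divide by the smallest (0.01193 mol): C 1.000, H 1.331, O 1.167
Multiplying each by 6 gives whole numbers: C 6.00, H 7.98, O 7.00

C6H8O7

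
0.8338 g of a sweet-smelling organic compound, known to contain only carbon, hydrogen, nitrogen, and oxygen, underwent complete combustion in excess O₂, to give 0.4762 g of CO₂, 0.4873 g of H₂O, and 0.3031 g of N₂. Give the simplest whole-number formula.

mol C = 0.4762 g CO₂ ÷ 44.009 g/mol = 0.010821 mol
mol H = 2 × 0.4873 g H₂O ÷ 18.015 g/mol = 0.054099 mol
mol N = 2 × 0.3031 g N₂ ÷ 28.014 g/mol = 0.021639 mol
mass O = 0.8338 − (0.12997 + 0.054532 + 0.30310) = 0.34620 g → mol O = 0.34620 ÷ 15.999 = 0.021639 mol
Divide by the smallest (0.010821 mol): C 1.000, H 5.000, N 2.000, O 2.000

CH5N2O2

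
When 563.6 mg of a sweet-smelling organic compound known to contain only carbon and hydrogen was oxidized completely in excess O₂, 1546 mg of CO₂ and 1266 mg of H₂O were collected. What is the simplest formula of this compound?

mol C = 1.546 g CO₂ ÷ 44.009 g/mol = 0.035129 mol
mol H = 2 × 1.266 g H₂O ÷ 18.015 g/mol = 0.14055 mol
Divide by the smallest (0.035129 mol): C 1.000, H 4.001

CH4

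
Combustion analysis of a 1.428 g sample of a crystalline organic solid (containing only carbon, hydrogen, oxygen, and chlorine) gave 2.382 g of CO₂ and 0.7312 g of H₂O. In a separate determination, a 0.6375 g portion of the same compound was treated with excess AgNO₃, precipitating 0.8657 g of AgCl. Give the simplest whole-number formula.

C4H6ClO

mol C = 2.382 g CO₂ ÷ 44.009 g/mol = 0.054125 mol
mol H = 2 × 0.7312 g H₂O ÷ 18.015 g/mol = 0.081177 mol
From the AgCl data: mol Cl per gram of compound = (0.8657 ÷ 143.318) ÷ 0.6375 = 0.0094752 mol/g, so in the 1.428 g combustion sample mol Cl = 0.013531 mol
mass O = 1.428 − (0.65010 + 0.081826 + 0.47966) = 0.21642 g → mol O = 0.21642 ÷ 15.999 = 0.013527 mol
Divide by the smallest (0.013527 mol): C 4.001, H 6.001, Cl 1.000, O 1.000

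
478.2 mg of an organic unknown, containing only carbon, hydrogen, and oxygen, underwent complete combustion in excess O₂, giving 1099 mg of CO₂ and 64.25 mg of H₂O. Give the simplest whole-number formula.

mol C = 1.099 g CO₂ ÷ 44.009 g/mol = 0.024972 mol
mol H = 2 × 0.06425 g H₂O ÷ 18.015 g/mol = 0.0071329 mol
mass O = 0.4782 − (0.29994 + 0.0071900) = 0.17107 g → mol O = 0.17107 ÷ 15.999 = 0.010693 mol
Divide by the smallest (0.0071329 mol): C 3.501, H 1.000, O 1.499
Multiplying each by 2 gives whole numbers: C 7.00, H 2.00, O 3.00

C7H2O3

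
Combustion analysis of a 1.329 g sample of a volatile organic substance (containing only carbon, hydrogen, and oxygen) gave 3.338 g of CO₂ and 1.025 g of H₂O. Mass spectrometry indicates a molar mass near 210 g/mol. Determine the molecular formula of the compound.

mol C = 3.338 g CO₂ ÷ 44.009 g/mol = 0.075848 mol
mol H = 2 × 1.025 g H₂O ÷ 18.015 g/mol = 0.11379 mol
mass O = 1.329 − (0.91101 + 0.11470) = 0.30328 g → mol O = 0.30328 ÷ 15.999 = 0.018956 mol
Divide by the smallest (0.018956 mol): C 4.001, H 6.003, O 1.000
Empirical formula: C4H6O
Empirical-formula mass = 70.09 g/mol; 210 ÷ 70.09 ≈ 3, so the molecular formula is C12H18O3.

C12H18O3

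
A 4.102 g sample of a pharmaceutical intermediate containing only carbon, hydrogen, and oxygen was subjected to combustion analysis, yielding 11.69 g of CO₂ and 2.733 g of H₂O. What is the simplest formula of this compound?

C7H8O

mol C = 11.69 g CO₂ ÷ 44.009 g/mol = 0.26563 mol
mol H = 2 × 2.733 g H₂O ÷ 18.015 g/mol = 0.30341 mol
mass O = 4.102 − (3.1905 + 0.30584) = 0.60571 g → mol O = 0.60571 ÷ 15.999 = 0.037859 mol
Divide by the smallest (0.037859 mol): C 7.016, H 8.014, O 1.000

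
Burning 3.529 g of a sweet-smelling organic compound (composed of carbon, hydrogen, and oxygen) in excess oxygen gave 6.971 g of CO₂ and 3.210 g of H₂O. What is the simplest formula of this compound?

C4H9O2

mol C = 6.971 g CO₂ ÷ 44.009 g/mol = 0.15840 mol
mol H = 2 × 3.210 g H₂O ÷ 18.015 g/mol = 0.35637 mol
mass O = 3.529 − (1.9025 + 0.35922) = 1.2672 g → mol O = 1.2672 ÷ 15.999 = 0.079208 mol
Divide by the smallest (0.079208 mol): C 2.000, H 4.499, O 1.000
Multiplying each by 2 gives whole numbers: C 4.00, H 9.00, O 2.00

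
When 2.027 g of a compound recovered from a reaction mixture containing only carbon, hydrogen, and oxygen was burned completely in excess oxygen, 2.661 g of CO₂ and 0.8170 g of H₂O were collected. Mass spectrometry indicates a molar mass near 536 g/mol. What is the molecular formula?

mol C = 2.661 g CO₂ ÷ 44.009 g/mol = 0.060465 mol
mol H = 2 × 0.8170 g H₂O ÷ 18.015 g/mol = 0.090702 mol
mass O = 2.027 − (0.72624 + 0.091428) = 1.2093 g → mol O = 1.2093 ÷ 15.999 = 0.075588 mol
Divide by the smallest (0.060465 mol): C 1.000, H 1.500, O 1.250
Multiplying each by 4 gives whole numbers: C 4.00, H 6.00, O 5.00
Empirical formula: C4H6O5
Empirical-formula mass = 134.09 g/mol; 536 ÷ 134.09 ≈ 4, so the molecular formula is C16H24O20.

C16H24O20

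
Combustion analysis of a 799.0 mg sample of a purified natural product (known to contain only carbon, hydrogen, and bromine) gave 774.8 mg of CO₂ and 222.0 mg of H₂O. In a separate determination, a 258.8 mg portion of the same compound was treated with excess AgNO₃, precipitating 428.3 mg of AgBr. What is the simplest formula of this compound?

C5H7Br2

mol C = 0.7748 g CO₂ ÷ 44.009 g/mol = 0.017605 mol
mol H = 2 × 0.2220 g H₂O ÷ 18.015 g/mol = 0.024646 mol
From the AgBr data: mol Br per gram of compound = (0.4283 ÷ 187.772) ÷ 0.2588 = 0.0088136 mol/g, so in the 0.7990 g combustion sample mol Br = 0.0070421 mol
Divide by the smallest (0.0070421 mol): C 2.500, H 3.500, Br 1.000
Multiplying each by 2 gives whole numbers: C 5.00, H 7.00, Br 2.00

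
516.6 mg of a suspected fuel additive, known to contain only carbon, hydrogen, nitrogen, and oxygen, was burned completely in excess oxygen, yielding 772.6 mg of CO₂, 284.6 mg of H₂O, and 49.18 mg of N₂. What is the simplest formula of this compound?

C5H9NO4

mol C = 0.7726 g CO₂ ÷ 44.009 g/mol = 0.017556 mol
mol H = 2 × 0.2846 g H₂O ÷ 18.015 g/mol = 0.031596 mol
mol N = 2 × 0.04918 g N₂ ÷ 28.014 g/mol = 0.0035111 mol
mass O = 0.5166 − (0.21086 + 0.031849 + 0.049180) = 0.22471 g → mol O = 0.22471 ÷ 15.999 = 0.014045 mol
Divide by the smallest (0.0035111 mol): C 5.000, H 8.999, N 1.000, O 4.000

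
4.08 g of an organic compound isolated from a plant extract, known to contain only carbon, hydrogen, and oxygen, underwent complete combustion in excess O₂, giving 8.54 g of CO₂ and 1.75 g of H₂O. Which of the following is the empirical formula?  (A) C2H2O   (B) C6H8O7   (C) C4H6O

mol C = 8.54 g CO₂ ÷ 44.009 g/mol = 0.1941 mol
mol H = 2 × 1.75 g H₂O ÷ 18.015 g/mol = 0.1943 mol
mass O = 4.08 − (2.331 + 0.1958) = 1.553 g → mol O = 1.553 ÷ 15.999 = 0.09709 mol
Divide by the smallest (0.09709 mol): C 1.999, H 2.001, O 1.000

(A) C2H2O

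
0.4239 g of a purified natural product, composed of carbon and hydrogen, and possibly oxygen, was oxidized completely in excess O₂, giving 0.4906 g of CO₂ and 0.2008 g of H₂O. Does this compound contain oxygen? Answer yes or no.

mol C = 0.4906 g CO₂ ÷ 44.009 g/mol = 0.011148 mol
mol H = 2 × 0.2008 g H₂O ÷ 18.015 g/mol = 0.022293 mol
C and H account for only 0.15637 g of the 0.4239 g sample; the remaining 0.26753 g must be oxygen.

yes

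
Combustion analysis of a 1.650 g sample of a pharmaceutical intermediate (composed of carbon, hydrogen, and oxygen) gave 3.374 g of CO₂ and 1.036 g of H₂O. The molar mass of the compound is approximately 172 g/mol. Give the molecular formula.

mol C = 3.374 g CO₂ ÷ 44.009 g/mol = 0.076666 mol
mol H = 2 × 1.036 g H₂O ÷ 18.015 g/mol = 0.11502 mol
mass O = 1.650 − (0.92084 + 0.11594) = 0.61323 g → mol O = 0.61323 ÷ 15.999 = 0.038329 mol
Divide by the smallest (0.038329 mol): C 2.000, H 3.001, O 1.000
Empirical formula: C2H3O
Empirical-formula mass = 43.05 g/mol; 172 ÷ 43.05 ≈ 4, so the molecular formula is C8H12O4.

C8H12O4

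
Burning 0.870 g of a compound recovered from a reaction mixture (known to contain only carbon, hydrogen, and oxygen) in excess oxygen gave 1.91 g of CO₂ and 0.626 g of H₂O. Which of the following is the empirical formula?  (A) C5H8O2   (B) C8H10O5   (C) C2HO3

mol C = 1.91 g CO₂ ÷ 44.009 g/mol = 0.04340 mol
mol H = 2 × 0.626 g H₂O ÷ 18.015 g/mol = 0.06950 mol
mass O = 0.870 − (0.5213 + 0.07005) = 0.2787 g → mol O = 0.2787 ÷ 15.999 = 0.01742 mol
Divide by the smallest (0.01742 mol): C 2.492, H 3.990, O 1.000
Multiplying each by 2 gives whole numbers: C 4.98, H 7.98, O 2.00

(A) C5H8O2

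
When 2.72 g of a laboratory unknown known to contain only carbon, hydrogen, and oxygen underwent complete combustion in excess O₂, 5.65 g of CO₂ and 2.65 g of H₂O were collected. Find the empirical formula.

mol C = 5.65 g CO₂ ÷ 44.009 g/mol = 0.1284 mol
mol H = 2 × 2.65 g H₂O ÷ 18.015 g/mol = 0.2942 mol
mass O = 2.72 − (1.542 + 0.2966) = 0.8814 g → mol O = 0.8814 ÷ 15.999 = 0.05509 mol
Divide by the smallest (0.05509 mol): C 2.330, H 5.340, O 1.000
Multiplying each by 3 gives whole numbers: C 6.99, H 16.02, O 3.00

C7H16O3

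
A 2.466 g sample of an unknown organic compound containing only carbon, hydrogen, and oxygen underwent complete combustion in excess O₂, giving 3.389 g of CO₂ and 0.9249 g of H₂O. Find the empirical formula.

mol C = 3.389 g CO₂ ÷ 44.009 g/mol = 0.077007 mol
mol H = 2 × 0.9249 g H₂O ÷ 18.015 g/mol = 0.10268 mol
mass O = 2.466 − (0.92493 + 0.10350) = 1.4376 g → mol O = 1.4376 ÷ 15.999 = 0.089854 mol
Divide by the smallest (0.077007 mol): C 1.000, H 1.333, O 1.167
Multiplying each by 6 gives whole numbers: C 6.00, H 8.00, O 7.00

C6H8O7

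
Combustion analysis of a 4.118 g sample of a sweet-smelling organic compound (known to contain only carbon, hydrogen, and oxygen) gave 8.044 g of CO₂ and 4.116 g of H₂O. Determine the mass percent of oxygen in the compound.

mol C = 8.044 g CO₂ ÷ 44.009 g/mol = 0.18278 mol
mol H = 2 × 4.116 g H₂O ÷ 18.015 g/mol = 0.45695 mol
mass O = 4.118 − (2.1954 + 0.46061) = 1.4620 g → mol O = 1.4620 ÷ 15.999 = 0.091381 mol
mass % O = 1.4620 g ÷ 4.118 g × 100%

35.50%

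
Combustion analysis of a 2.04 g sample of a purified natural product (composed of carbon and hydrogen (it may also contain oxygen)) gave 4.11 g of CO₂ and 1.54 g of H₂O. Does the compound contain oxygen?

mol C = 4.11 g CO₂ ÷ 44.009 g/mol = 0.09339 mol
mol H = 2 × 1.54 g H₂O ÷ 18.015 g/mol = 0.1710 mol
C and H account for only 1.294 g of the 2.04 g sample; the remaining 0.7460 g must be oxygen.

yes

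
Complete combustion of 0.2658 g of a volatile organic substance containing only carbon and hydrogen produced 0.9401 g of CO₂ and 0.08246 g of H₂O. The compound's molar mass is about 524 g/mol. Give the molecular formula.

C42H18

mol C = 0.9401 g CO₂ ÷ 44.009 g/mol = 0.021362 mol
mol H = 2 × 0.08246 g H₂O ÷ 18.015 g/mol = 0.0091546 mol
Divide by the smallest (0.0091546 mol): C 2.333, H 1.000
Multiplying each by 3 gives whole numbers: C 7.00, H 3.00
Empirical formula: C7H3
Empirical-formula mass = 87.10 g/mol; 524 ÷ 87.10 ≈ 6, so the molecular formula is C42H18.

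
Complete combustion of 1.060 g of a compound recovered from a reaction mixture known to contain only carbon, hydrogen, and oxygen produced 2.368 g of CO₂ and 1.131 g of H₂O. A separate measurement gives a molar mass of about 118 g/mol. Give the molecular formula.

C6H14O2

mol C = 2.368 g CO₂ ÷ 44.009 g/mol = 0.053807 mol
mol H = 2 × 1.131 g H₂O ÷ 18.015 g/mol = 0.12556 mol
mass O = 1.060 − (0.64628 + 0.12657) = 0.28716 g → mol O = 0.28716 ÷ 15.999 = 0.017948 mol
Divide by the smallest (0.017948 mol): C 2.998, H 6.996, O 1.000
Empirical formula: C3H7O
Empirical-formula mass = 59.09 g/mol; 118 ÷ 59.09 ≈ 2, so the molecular formula is C6H14O2.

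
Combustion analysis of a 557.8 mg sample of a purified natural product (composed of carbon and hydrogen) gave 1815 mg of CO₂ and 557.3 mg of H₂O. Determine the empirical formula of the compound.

mol C = 1.815 g CO₂ ÷ 44.009 g/mol = 0.041242 mol
mol H = 2 × 0.5573 g H₂O ÷ 18.015 g/mol = 0.061871 mol
Divide by the smallest (0.041242 mol): C 1.000, H 1.500
Multiplying each by 2 gives whole numbers: C 2.00, H 3.00

C2H3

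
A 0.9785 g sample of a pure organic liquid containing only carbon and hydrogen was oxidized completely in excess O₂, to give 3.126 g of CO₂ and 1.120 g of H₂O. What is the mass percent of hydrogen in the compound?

mol C = 3.126 g CO₂ ÷ 44.009 g/mol = 0.071031 mol
mol H = 2 × 1.120 g H₂O ÷ 18.015 g/mol = 0.12434 mol
mass % H = 0.12534 g ÷ 0.9785 g × 100%

12.81%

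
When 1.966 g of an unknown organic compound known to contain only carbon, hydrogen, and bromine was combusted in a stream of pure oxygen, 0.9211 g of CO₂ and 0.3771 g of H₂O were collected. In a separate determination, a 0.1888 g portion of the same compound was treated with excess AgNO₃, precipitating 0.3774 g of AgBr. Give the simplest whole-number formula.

mol C = 0.9211 g CO₂ ÷ 44.009 g/mol = 0.020930 mol
mol H = 2 × 0.3771 g H₂O ÷ 18.015 g/mol = 0.041865 mol
From the AgBr data: mol Br per gram of compound = (0.3774 ÷ 187.772) ÷ 0.1888 = 0.010646 mol/g, so in the 1.966 g combustion sample mol Br = 0.020929 mol
Divide by the smallest (0.020929 mol): C 1.000, H 2.000, Br 1.000

CH2Br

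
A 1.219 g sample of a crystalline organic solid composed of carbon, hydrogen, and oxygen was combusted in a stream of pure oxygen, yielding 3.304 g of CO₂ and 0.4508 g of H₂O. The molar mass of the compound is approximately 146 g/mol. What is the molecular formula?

mol C = 3.304 g CO₂ ÷ 44.009 g/mol = 0.075076 mol
mol H = 2 × 0.4508 g H₂O ÷ 18.015 g/mol = 0.050047 mol
mass O = 1.219 − (0.90173 + 0.050448) = 0.26682 g → mol O = 0.26682 ÷ 15.999 = 0.016677 mol
Divide by the smallest (0.016677 mol): C 4.502, H 3.001, O 1.000
Multiplying each by 2 gives whole numbers: C 9.00, H 6.00, O 2.00
Empirical formula: C9H6O2
Empirical-formula mass = 146.14 g/mol; 146 ÷ 146.14 ≈ 1, so the molecular formula is C9H6O2.

C9H6O2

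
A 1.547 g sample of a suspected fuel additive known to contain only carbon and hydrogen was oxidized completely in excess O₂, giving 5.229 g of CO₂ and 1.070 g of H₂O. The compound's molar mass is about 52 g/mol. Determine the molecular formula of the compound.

C4H4

mol C = 5.229 g CO₂ ÷ 44.009 g/mol = 0.11882 mol
mol H = 2 × 1.070 g H₂O ÷ 18.015 g/mol = 0.11879 mol
Divide by the smallest (0.11879 mol): C 1.000, H 1.000
Empirical formula: CH
Empirical-formula mass = 13.02 g/mol; 52 ÷ 13.02 ≈ 4, so the molecular formula is C4H4.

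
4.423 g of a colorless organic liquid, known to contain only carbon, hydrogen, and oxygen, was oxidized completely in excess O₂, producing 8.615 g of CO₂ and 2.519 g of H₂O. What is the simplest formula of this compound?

mol C = 8.615 g CO₂ ÷ 44.009 g/mol = 0.19576 mol
mol H = 2 × 2.519 g H₂O ÷ 18.015 g/mol = 0.27966 mol
mass O = 4.423 − (2.3512 + 0.28189) = 1.7899 g → mol O = 1.7899 ÷ 15.999 = 0.11188 mol
Divide by the smallest (0.11188 mol): C 1.750, H 2.500, O 1.000
Multiplying each by 4 gives whole numbers: C 7.00, H 10.00, O 4.00

C7H10O4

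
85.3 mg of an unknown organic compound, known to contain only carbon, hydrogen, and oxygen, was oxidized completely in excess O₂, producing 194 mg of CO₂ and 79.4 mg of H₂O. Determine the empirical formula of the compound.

C3H6O

mol C = 0.194 g CO₂ ÷ 44.009 g/mol = 0.004408 mol
mol H = 2 × 0.0794 g H₂O ÷ 18.015 g/mol = 0.008815 mol
mass O = 0.0853 − (0.05295 + 0.008885) = 0.02347 g → mol O = 0.02347 ÷ 15.999 = 0.001467 mol
Divide by the smallest (0.001467 mol): C 3.005, H 6.009, O 1.000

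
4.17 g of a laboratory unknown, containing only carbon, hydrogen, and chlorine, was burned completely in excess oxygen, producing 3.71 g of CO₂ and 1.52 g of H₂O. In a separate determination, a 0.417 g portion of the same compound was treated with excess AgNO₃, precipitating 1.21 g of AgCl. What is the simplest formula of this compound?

CH2Cl

mol C = 3.71 g CO₂ ÷ 44.009 g/mol = 0.08430 mol
mol H = 2 × 1.52 g H₂O ÷ 18.015 g/mol = 0.1687 mol
From the AgCl data: mol Cl per gram of compound = (1.21 ÷ 143.318) ÷ 0.417 = 0.02025 mol/g, so in the 4.17 g combustion sample mol Cl = 0.08443 mol
Divide by the smallest (0.08430 mol): C 1.000, H 2.002, Cl 1.002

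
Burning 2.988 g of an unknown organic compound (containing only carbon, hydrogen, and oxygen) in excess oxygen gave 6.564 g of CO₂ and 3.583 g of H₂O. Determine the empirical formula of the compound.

C3H8O

mol C = 6.564 g CO₂ ÷ 44.009 g/mol = 0.14915 mol
mol H = 2 × 3.583 g H₂O ÷ 18.015 g/mol = 0.39778 mol
mass O = 2.988 − (1.7915 + 0.40096) = 0.79558 g → mol O = 0.79558 ÷ 15.999 = 0.049727 mol
Divide by the smallest (0.049727 mol): C 2.999, H 7.999, O 1.000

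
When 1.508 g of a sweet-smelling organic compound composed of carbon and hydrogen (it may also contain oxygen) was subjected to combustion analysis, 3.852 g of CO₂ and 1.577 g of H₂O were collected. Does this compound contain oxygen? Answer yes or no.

yes

mol C = 3.852 g CO₂ ÷ 44.009 g/mol = 0.087528 mol
mol H = 2 × 1.577 g H₂O ÷ 18.015 g/mol = 0.17508 mol
C and H account for only 1.2278 g of the 1.508 g sample; the remaining 0.28023 g must be oxygen.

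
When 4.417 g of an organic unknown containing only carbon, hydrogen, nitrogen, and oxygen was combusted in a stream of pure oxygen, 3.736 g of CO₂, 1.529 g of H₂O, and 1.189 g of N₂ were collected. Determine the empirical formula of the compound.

C2H4N2O3

mol C = 3.736 g CO₂ ÷ 44.009 g/mol = 0.084892 mol
mol H = 2 × 1.529 g H₂O ÷ 18.015 g/mol = 0.16975 mol
mol N = 2 × 1.189 g N₂ ÷ 28.014 g/mol = 0.084886 mol
mass O = 4.417 − (1.0196 + 0.17111 + 1.1890) = 2.0373 g → mol O = 2.0373 ÷ 15.999 = 0.12734 mol
Divide by the smallest (0.084886 mol): C 1.000, H 2.000, N 1.000, O 1.500
Multiplying each by 2 gives whole numbers: C 2.00, H 4.00, N 2.00, O 3.00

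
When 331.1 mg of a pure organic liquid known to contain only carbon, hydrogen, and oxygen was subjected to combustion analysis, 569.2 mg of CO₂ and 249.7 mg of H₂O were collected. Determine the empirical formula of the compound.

C7H15O5

mol C = 0.5692 g CO₂ ÷ 44.009 g/mol = 0.012934 mol
mol H = 2 × 0.2497 g H₂O ÷ 18.015 g/mol = 0.027721 mol
mass O = 0.3311 − (0.15535 + 0.027943) = 0.14781 g → mol O = 0.14781 ÷ 15.999 = 0.0092387 mol
Divide by the smallest (0.0092387 mol): C 1.400, H 3.001, O 1.000
Multiplying each by 5 gives whole numbers: C 7.00, H 15.00, O 5.00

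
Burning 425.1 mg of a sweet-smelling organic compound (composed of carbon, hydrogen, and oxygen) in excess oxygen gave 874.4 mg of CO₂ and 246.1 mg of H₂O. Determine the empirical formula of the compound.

mol C = 0.8744 g CO₂ ÷ 44.009 g/mol = 0.019869 mol
mol H = 2 × 0.2461 g H₂O ÷ 18.015 g/mol = 0.027322 mol
mass O = 0.4251 − (0.23864 + 0.027540) = 0.15892 g → mol O = 0.15892 ÷ 15.999 = 0.0099329 mol
Divide by the smallest (0.0099329 mol): C 2.000, H 2.751, O 1.000
Multiplying each by 4 gives whole numbers: C 8.00, H 11.00, O 4.00

C8H11O4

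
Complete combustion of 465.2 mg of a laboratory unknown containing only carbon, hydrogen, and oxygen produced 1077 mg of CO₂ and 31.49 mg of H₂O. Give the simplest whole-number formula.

mol C = 1.077 g CO₂ ÷ 44.009 g/mol = 0.024472 mol
mol H = 2 × 0.03149 g H₂O ÷ 18.015 g/mol = 0.0034960 mol
mass O = 0.4652 − (0.29394 + 0.0035239) = 0.16774 g → mol O = 0.16774 ÷ 15.999 = 0.010484 mol
Divide by the smallest (0.0034960 mol): C 7.000, H 1.000, O 2.999

C7HO3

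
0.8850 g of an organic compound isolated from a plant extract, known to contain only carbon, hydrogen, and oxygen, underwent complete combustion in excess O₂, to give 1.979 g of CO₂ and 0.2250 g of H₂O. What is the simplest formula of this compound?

C9H5O4

mol C = 1.979 g CO₂ ÷ 44.009 g/mol = 0.044968 mol
mol H = 2 × 0.2250 g H₂O ÷ 18.015 g/mol = 0.024979 mol
mass O = 0.8850 − (0.54011 + 0.025179) = 0.31971 g → mol O = 0.31971 ÷ 15.999 = 0.019983 mol
Divide by the smallest (0.019983 mol): C 2.250, H 1.250, O 1.000
Multiplying each by 4 gives whole numbers: C 9.00, H 5.00, O 4.00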